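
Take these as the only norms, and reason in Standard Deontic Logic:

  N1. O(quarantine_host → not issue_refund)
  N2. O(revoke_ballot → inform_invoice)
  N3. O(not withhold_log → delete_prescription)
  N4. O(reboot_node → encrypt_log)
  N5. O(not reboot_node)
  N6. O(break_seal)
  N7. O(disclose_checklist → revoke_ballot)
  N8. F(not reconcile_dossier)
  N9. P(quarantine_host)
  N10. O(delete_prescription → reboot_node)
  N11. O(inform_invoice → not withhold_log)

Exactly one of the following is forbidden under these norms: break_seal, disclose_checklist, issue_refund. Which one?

disclose_checklist

From premise 5 we have O(not reboot_node).
Premise 10 is O(delete_prescription → reboot_node); contrapositively O(not reboot_node → not delete_prescription). Since O(not reboot_node) holds, K gives O(not delete_prescription).
Premise 3, O(not withhold_log → delete_prescription), contraposes to O(not delete_prescription → withhold_log); with O(not delete_prescription) we get O(withhold_log).
Premise 11 is O(inform_invoice → not withhold_log); contrapositively O(withhold_log → not inform_invoice). Since O(withhold_log) holds, K gives O(not inform_invoice).
Premise 2 is O(revoke_ballot → inform_invoice); contrapositively O(not inform_invoice → not revoke_ballot). Since O(not inform_invoice) holds, K gives O(not revoke_ballot).
Premise 7, O(disclose_checklist → revoke_ballot), contraposes to O(not revoke_ballot → not disclose_checklist); with O(not revoke_ballot) we get O(not disclose_checklist).
So O(not disclose_checklist) holds, i.e. disclose_checklist is forbidden. None of the other listed options is forbidden under the premises.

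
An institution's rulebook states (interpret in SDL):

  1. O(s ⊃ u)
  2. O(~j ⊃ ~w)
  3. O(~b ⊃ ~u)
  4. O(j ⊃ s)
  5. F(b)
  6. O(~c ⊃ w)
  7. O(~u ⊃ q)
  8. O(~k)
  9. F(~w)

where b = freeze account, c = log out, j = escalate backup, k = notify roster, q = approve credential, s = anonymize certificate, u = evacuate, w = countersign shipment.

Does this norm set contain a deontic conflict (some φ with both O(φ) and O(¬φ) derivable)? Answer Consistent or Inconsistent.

Inconsistent

F(~w) at premise 9 means O(w).
The contrapositive of premise 2 (O(~j ⊃ ~w)) is O(w ⊃ j), and O(w) is already established, so O(j).
From O(j) and premise 4, O(j ⊃ s), we obtain O(s).
From O(s) and premise 1, O(s ⊃ u), we obtain O(u).
Premise 3, O(~b ⊃ ~u), contraposes to O(u ⊃ b); with O(u) we get O(b).
But premise 5, F(b), means O(~b).
We now have both O(b) and O(~b) — b is simultaneously obligatory and forbidden, violating the D-axiom.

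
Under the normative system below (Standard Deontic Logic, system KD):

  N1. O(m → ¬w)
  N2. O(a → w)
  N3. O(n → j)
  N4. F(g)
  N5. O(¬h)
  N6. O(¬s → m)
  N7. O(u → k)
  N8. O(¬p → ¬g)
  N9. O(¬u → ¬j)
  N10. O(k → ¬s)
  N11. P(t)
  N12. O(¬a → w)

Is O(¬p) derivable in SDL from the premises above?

Premise 8 is O(¬p → ¬g); even if O(¬g) held, inferring O(¬p) would be affirming the consequent — invalid.
No other premise forces O(¬p). An ideal world satisfying every premise can still have ¬p false, so O(¬p) is not derivable.

No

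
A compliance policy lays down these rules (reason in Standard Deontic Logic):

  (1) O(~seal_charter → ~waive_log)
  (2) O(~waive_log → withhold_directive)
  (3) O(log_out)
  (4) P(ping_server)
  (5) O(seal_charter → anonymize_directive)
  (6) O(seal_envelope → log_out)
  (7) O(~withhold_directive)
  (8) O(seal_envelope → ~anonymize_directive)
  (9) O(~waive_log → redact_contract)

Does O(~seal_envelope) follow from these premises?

From premise 7 we have O(~withhold_directive).
Premise 2, O(~waive_log → withhold_directive), contraposes to O(~withhold_directive → waive_log); with O(~withhold_directive) we get O(waive_log).
Premise 1, O(~seal_charter → ~waive_log), contraposes to O(waive_log → seal_charter); with O(waive_log) we get O(seal_charter).
From O(seal_charter) and premise 5, O(seal_charter → anonymize_directive), we obtain O(anonymize_directive).
Premise 8 is O(seal_envelope → ~anonymize_directive); contrapositively O(anonymize_directive → ~seal_envelope). Since O(anonymize_directive) holds, K gives O(~seal_envelope).
Premises 3, 4, 6, 9 do not contribute to this derivation.
So O(~seal_envelope) follows.

Yes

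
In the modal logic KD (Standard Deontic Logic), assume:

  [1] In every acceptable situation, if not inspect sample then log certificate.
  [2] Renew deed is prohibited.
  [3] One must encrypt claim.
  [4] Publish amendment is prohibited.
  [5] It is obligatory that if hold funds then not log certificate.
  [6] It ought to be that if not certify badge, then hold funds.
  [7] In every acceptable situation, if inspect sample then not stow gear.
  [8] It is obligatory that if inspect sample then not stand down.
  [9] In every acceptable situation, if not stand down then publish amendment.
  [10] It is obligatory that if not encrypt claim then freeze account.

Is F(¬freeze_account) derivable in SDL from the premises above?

Premise 10 is O(¬encrypt_claim → freeze_account), but O(¬encrypt_claim) is not derivable from the premises, so it does not yield O(freeze_account).
No other premise forces O(freeze_account). An ideal world satisfying every premise can still have ¬freeze_account true, so F(¬freeze_account) is not derivable.

No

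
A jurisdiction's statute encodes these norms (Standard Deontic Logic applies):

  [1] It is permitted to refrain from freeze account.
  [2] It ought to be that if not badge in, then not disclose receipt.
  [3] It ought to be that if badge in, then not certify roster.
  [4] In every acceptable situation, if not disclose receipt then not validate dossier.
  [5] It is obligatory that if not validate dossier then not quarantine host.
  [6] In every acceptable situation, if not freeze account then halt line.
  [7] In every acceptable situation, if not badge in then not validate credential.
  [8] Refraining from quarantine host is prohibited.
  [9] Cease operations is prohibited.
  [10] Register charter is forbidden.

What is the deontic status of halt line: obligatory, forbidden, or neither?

Premise 6 is O(¬freeze_account → halt_line), but O(¬freeze_account) is not derivable from the premises (the permission P(¬freeze_account) asserts only ¬O(freeze_account), not O(¬freeze_account)), so it does not yield O(halt_line).
No premise or chain of K-axiom applications forces O(halt_line), and none forces O(¬halt_line). So halt_line is neither obligatory nor forbidden under these norms.

Neither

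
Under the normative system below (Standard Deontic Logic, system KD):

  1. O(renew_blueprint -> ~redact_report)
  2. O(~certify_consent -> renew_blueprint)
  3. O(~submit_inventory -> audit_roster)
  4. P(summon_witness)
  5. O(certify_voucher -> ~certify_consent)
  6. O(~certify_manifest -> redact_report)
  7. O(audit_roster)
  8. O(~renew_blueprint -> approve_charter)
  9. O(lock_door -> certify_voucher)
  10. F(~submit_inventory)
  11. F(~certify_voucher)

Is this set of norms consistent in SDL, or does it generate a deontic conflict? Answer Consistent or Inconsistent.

Consistent

Premise 3 is O(~submit_inventory -> audit_roster); even if O(audit_roster) held, inferring O(~submit_inventory) would be affirming the consequent — invalid.
So O(~submit_inventory) is not derivable, and the apparent clash with O(submit_inventory) does not arise.
A world satisfying every obligation exists (e.g. approve_charter=false, audit_roster=true, certify_consent=false, certify_manifest=true, certify_voucher=true, lock_door=false, redact_report=false, renew_blueprint=true, submit_inventory=true, summon_witness=false); no atom is both obligatory and forbidden, so the set is consistent.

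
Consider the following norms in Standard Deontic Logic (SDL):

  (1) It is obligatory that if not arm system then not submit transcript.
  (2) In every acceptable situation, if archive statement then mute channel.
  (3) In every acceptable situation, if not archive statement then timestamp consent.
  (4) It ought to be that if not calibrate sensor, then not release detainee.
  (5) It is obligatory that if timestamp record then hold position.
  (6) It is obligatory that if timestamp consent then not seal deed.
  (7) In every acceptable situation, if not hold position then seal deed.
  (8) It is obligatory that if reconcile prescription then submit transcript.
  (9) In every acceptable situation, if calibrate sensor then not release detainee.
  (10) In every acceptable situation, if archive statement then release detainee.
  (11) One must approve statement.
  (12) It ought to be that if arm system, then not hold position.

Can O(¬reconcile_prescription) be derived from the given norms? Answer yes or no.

Yes

By case analysis on calibrate_sensor: premise 9 gives O(calibrate_sensor → ¬release_detainee) and premise 4 gives O(¬calibrate_sensor → ¬release_detainee), so O(¬release_detainee) either way.
Premise 10, O(archive_statement → release_detainee), contraposes to O(¬release_detainee → ¬archive_statement); with O(¬release_detainee) we get O(¬archive_statement).
Premise 3 is O(¬archive_statement → timestamp_consent); since O(¬archive_statement), deontic closure gives O(timestamp_consent).
Premise 6 is O(timestamp_consent → ¬seal_deed); since O(timestamp_consent), deontic closure gives O(¬seal_deed).
Premise 7, O(¬hold_position → seal_deed), contraposes to O(¬seal_deed → hold_position); with O(¬seal_deed) we get O(hold_position).
Premise 12 is O(arm_system → ¬hold_position); contrapositively O(hold_position → ¬arm_system). Since O(hold_position) holds, K gives O(¬arm_system).
From O(¬arm_system) and premise 1, O(¬arm_system → ¬submit_transcript), we obtain O(¬submit_transcript).
The contrapositive of premise 8 (O(reconcile_prescription → submit_transcript)) is O(¬submit_transcript → ¬reconcile_prescription), and O(¬submit_transcript) is already established, so O(¬reconcile_prescription).
Premises 2, 5, 11 do not contribute to this derivation.
So O(¬reconcile_prescription) follows.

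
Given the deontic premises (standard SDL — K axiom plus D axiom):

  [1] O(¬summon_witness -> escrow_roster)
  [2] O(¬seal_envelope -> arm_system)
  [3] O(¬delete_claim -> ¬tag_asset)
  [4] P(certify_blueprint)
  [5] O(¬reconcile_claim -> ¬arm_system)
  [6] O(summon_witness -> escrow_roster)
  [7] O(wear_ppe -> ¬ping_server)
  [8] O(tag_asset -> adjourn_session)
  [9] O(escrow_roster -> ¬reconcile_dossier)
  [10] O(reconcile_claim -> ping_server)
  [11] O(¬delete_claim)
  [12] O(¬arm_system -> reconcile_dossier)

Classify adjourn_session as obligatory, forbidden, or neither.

Neither

Premise 8 is O(tag_asset -> adjourn_session), but O(tag_asset) is not derivable from the premises, so it does not yield O(adjourn_session).
No premise or chain of K-axiom applications forces O(adjourn_session), and none forces O(¬adjourn_session). So adjourn_session is neither obligatory nor forbidden under these norms.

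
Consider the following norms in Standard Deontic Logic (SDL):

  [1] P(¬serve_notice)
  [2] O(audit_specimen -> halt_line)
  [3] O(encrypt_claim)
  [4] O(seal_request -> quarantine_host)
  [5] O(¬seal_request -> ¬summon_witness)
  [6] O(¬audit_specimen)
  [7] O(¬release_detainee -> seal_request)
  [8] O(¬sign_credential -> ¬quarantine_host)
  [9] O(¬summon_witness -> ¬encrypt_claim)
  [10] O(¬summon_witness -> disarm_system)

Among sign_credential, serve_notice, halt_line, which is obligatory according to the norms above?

sign_credential

Premise 3 gives O(encrypt_claim).
Premise 9, O(¬summon_witness -> ¬encrypt_claim), contraposes to O(encrypt_claim -> summon_witness); with O(encrypt_claim) we get O(summon_witness).
Premise 5, O(¬seal_request -> ¬summon_witness), contraposes to O(summon_witness -> seal_request); with O(summon_witness) we get O(seal_request).
Premise 4 is O(seal_request -> quarantine_host); since O(seal_request), deontic closure gives O(quarantine_host).
Premise 8, O(¬sign_credential -> ¬quarantine_host), contraposes to O(quarantine_host -> sign_credential); with O(quarantine_host) we get O(sign_credential).
So O(sign_credential) holds — sign_credential is obligatory. None of the other listed options is made obligatory by any chain of premises.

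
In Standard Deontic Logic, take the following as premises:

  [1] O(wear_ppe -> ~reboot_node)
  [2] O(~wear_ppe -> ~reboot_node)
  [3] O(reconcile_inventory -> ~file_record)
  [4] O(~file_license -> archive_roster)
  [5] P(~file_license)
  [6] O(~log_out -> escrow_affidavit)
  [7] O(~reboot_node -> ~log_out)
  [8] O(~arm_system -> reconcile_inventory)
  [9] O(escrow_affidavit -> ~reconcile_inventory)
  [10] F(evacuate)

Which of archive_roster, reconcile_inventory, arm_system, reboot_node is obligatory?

Premises 1 and 2 cover both cases: O(wear_ppe -> ~reboot_node) and O(~wear_ppe -> ~reboot_node). Since wear_ppe ∨ ~wear_ppe is a tautology, O(~reboot_node) follows.
Premise 7 is O(~reboot_node -> ~log_out); since O(~reboot_node), deontic closure gives O(~log_out).
With premise 6, O(~log_out -> escrow_affidavit), the K-axiom yields O(escrow_affidavit).
Premise 9 is O(escrow_affidavit -> ~reconcile_inventory); since O(escrow_affidavit), deontic closure gives O(~reconcile_inventory).
Premise 8 is O(~arm_system -> reconcile_inventory); contrapositively O(~reconcile_inventory -> arm_system). Since O(~reconcile_inventory) holds, K gives O(arm_system).
So O(arm_system) holds — arm_system is obligatory. None of the other listed options is made obligatory by any chain of premises.

arm_system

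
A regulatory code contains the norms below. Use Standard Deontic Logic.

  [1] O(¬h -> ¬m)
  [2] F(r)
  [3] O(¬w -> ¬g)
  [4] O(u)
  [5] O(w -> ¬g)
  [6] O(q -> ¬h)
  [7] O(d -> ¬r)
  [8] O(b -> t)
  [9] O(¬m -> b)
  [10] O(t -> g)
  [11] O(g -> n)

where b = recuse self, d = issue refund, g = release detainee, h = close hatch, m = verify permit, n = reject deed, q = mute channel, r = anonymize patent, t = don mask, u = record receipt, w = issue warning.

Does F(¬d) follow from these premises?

No

Premise 7 is O(d -> ¬r); even if O(¬r) held, inferring O(d) would be affirming the consequent — invalid.
No other premise forces O(d). An ideal world satisfying every premise can still have ¬d true, so F(¬d) is not derivable.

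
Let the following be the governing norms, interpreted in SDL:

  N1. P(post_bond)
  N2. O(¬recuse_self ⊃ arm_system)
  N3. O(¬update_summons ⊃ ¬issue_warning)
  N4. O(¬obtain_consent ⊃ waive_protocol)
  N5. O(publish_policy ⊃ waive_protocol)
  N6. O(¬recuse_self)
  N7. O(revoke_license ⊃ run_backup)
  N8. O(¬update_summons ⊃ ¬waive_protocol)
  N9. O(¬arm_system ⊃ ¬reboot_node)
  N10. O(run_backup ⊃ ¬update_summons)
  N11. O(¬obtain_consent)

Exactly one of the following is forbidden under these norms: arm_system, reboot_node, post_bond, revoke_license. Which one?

revoke_license

Premise 11 states O(¬obtain_consent) outright.
Premise 4 is O(¬obtain_consent ⊃ waive_protocol); since O(¬obtain_consent), deontic closure gives O(waive_protocol).
Premise 8, O(¬update_summons ⊃ ¬waive_protocol), contraposes to O(waive_protocol ⊃ update_summons); with O(waive_protocol) we get O(update_summons).
Premise 10 is O(run_backup ⊃ ¬update_summons); contrapositively O(update_summons ⊃ ¬run_backup). Since O(update_summons) holds, K gives O(¬run_backup).
Premise 7, O(revoke_license ⊃ run_backup), contraposes to O(¬run_backup ⊃ ¬revoke_license); with O(¬run_backup) we get O(¬revoke_license).
So O(¬revoke_license) holds, i.e. revoke_license is forbidden. None of the other listed options is forbidden under the premises.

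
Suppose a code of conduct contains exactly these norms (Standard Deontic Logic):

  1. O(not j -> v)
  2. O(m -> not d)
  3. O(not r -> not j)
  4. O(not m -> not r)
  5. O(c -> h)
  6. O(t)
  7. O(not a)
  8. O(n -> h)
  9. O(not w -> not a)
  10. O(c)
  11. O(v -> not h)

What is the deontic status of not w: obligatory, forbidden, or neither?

Premise 9 is O(not w -> not a); even if O(not a) held, inferring O(not w) would be affirming the consequent — invalid.
No premise or chain of K-axiom applications forces O(not w), and none forces O(w). So not w is neither obligatory nor forbidden under these norms.

Neither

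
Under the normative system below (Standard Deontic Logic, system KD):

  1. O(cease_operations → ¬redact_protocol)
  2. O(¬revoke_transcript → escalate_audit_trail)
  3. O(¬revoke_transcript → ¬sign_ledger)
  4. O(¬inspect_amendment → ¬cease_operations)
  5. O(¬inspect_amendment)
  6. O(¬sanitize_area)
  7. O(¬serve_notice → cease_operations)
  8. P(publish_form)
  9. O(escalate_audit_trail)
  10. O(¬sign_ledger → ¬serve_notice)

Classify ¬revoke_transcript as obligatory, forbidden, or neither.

From premise 5 we have O(¬inspect_amendment).
Applying K to premise 4 (O(¬inspect_amendment → ¬cease_operations)) and O(¬inspect_amendment) yields O(¬cease_operations).
Premise 7 is O(¬serve_notice → cease_operations); contrapositively O(¬cease_operations → serve_notice). Since O(¬cease_operations) holds, K gives O(serve_notice).
The contrapositive of premise 10 (O(¬sign_ledger → ¬serve_notice)) is O(serve_notice → sign_ledger), and O(serve_notice) is already established, so O(sign_ledger).
The contrapositive of premise 3 (O(¬revoke_transcript → ¬sign_ledger)) is O(sign_ledger → revoke_transcript), and O(sign_ledger) is already established, so O(revoke_transcript).
Premises 1, 2, 6, 8, 9 do not contribute to this derivation.
Thus O(revoke_transcript), which is F(¬revoke_transcript): ¬revoke_transcript is forbidden.

Forbidden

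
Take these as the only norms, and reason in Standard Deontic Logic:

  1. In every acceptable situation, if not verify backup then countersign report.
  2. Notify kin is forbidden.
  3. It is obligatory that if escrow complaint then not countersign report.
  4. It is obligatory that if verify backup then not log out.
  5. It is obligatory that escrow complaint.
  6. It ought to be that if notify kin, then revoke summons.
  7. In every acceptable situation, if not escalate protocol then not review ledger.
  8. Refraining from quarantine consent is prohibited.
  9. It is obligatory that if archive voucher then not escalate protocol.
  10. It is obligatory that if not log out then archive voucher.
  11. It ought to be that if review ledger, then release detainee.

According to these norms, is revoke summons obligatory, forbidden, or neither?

Premise 6 is O(notify_kin → revoke_summons), but O(notify_kin) is not derivable from the premises, so it does not yield O(revoke_summons).
No premise or chain of K-axiom applications forces O(revoke_summons), and none forces O(¬revoke_summons). So revoke_summons is neither obligatory nor forbidden under these norms.

Neither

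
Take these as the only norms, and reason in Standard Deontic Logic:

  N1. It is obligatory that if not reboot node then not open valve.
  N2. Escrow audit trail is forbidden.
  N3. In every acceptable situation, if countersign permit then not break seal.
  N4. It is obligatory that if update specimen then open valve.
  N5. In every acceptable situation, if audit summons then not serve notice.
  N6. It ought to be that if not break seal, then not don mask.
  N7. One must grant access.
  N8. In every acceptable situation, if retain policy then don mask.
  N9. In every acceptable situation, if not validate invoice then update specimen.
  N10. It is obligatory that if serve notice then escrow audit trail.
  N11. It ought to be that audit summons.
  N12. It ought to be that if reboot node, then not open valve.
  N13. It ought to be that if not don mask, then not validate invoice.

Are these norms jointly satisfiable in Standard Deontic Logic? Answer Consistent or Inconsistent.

Consistent

Premise 10 is O(serve_notice → escrow_audit_trail), but O(serve_notice) is not derivable from the premises, so it does not yield O(escrow_audit_trail).
So O(escrow_audit_trail) is not derivable, and the apparent clash with O(¬escrow_audit_trail) does not arise.
A world satisfying every obligation exists (e.g. audit_summons=true, break_seal=true, countersign_permit=false, don_mask=true, escrow_audit_trail=false, grant_access=true, open_valve=false, reboot_node=false, retain_policy=false, serve_notice=false, update_specimen=false, validate_invoice=true); no atom is both obligatory and forbidden, so the set is consistent.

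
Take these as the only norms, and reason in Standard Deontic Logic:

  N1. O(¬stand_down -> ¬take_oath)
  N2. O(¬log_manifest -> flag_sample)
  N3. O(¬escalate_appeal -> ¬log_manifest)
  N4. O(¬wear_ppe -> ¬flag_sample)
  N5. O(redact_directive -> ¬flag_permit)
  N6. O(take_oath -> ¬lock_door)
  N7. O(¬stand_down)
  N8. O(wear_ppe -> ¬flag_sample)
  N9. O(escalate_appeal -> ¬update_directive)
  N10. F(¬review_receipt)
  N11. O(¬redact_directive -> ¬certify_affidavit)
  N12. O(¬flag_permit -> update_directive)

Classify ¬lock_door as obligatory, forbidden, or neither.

Premise 6 is O(take_oath -> ¬lock_door), but O(take_oath) is not derivable from the premises, so it does not yield O(¬lock_door).
No premise or chain of K-axiom applications forces O(¬lock_door), and none forces O(lock_door). So ¬lock_door is neither obligatory nor forbidden under these norms.

Neither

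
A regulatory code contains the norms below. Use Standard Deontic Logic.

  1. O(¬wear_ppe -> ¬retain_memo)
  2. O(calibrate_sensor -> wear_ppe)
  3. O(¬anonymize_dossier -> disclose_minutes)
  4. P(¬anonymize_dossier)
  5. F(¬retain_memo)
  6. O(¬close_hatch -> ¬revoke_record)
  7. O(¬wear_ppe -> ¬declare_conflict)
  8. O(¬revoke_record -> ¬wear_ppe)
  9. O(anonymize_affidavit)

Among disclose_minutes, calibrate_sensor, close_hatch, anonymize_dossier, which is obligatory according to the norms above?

close_hatch

Premise 5 is F(¬retain_memo), i.e. O(retain_memo).
Premise 1, O(¬wear_ppe -> ¬retain_memo), contraposes to O(retain_memo -> wear_ppe); with O(retain_memo) we get O(wear_ppe).
Premise 8 is O(¬revoke_record -> ¬wear_ppe); contrapositively O(wear_ppe -> revoke_record). Since O(wear_ppe) holds, K gives O(revoke_record).
Premise 6 is O(¬close_hatch -> ¬revoke_record); contrapositively O(revoke_record -> close_hatch). Since O(revoke_record) holds, K gives O(close_hatch).
So O(close_hatch) holds — close_hatch is obligatory. None of the other listed options is made obligatory by any chain of premises.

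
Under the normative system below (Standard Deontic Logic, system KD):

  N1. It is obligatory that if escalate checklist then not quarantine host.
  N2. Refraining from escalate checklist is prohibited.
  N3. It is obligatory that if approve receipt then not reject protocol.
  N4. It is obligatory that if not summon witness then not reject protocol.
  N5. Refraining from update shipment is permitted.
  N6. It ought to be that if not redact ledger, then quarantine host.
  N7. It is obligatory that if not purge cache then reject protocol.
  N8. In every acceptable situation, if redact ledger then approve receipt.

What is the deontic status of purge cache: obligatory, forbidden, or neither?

Obligatory

F(¬escalate_checklist) at premise 2 means O(escalate_checklist).
Premise 1 is O(escalate_checklist → ¬quarantine_host); since O(escalate_checklist), deontic closure gives O(¬quarantine_host).
Premise 6 is O(¬redact_ledger → quarantine_host); contrapositively O(¬quarantine_host → redact_ledger). Since O(¬quarantine_host) holds, K gives O(redact_ledger).
With premise 8, O(redact_ledger → approve_receipt), the K-axiom yields O(approve_receipt).
From O(approve_receipt) and premise 3, O(approve_receipt → ¬reject_protocol), we obtain O(¬reject_protocol).
Premise 7, O(¬purge_cache → reject_protocol), contraposes to O(¬reject_protocol → purge_cache); with O(¬reject_protocol) we get O(purge_cache).
Premises 4, 5 do not contribute to this derivation.
Hence purge_cache is obligatory.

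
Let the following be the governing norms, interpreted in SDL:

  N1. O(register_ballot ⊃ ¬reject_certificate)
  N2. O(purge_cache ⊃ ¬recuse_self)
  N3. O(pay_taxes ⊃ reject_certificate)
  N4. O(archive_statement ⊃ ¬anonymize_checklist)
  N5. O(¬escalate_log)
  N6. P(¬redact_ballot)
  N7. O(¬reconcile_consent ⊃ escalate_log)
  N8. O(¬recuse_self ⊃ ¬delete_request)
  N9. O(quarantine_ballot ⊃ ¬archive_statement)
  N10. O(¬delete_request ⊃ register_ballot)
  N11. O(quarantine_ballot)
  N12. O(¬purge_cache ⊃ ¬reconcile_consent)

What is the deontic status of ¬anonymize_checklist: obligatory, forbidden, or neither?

Premise 4 is O(archive_statement ⊃ ¬anonymize_checklist), but O(archive_statement) is not derivable from the premises, so it does not yield O(¬anonymize_checklist).
No premise or chain of K-axiom applications forces O(¬anonymize_checklist), and none forces O(anonymize_checklist). So ¬anonymize_checklist is neither obligatory nor forbidden under these norms.

Neither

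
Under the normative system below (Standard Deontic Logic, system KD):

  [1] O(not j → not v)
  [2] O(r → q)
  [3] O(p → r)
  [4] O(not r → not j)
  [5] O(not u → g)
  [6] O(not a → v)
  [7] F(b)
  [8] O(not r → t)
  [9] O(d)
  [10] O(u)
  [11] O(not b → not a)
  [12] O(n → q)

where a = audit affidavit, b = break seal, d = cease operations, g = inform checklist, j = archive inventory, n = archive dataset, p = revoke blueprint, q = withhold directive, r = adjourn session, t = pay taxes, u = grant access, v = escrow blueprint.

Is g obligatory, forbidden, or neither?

Neither

Premise 5 is O(not u → g), but O(not u) is not derivable from the premises, so it does not yield O(g).
No premise or chain of K-axiom applications forces O(g), and none forces O(not g). So g is neither obligatory nor forbidden under these norms.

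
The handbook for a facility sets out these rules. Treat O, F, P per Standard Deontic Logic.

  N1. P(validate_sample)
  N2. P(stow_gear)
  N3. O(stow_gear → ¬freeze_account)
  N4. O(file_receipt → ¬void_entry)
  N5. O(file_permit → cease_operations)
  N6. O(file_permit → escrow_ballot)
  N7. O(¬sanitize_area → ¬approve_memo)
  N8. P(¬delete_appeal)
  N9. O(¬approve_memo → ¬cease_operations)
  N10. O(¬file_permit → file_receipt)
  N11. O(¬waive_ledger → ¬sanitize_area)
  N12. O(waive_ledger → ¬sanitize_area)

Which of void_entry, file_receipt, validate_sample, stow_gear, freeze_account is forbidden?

void_entry

By case analysis on ¬waive_ledger: premise 11 gives O(¬waive_ledger → ¬sanitize_area) and premise 12 gives O(waive_ledger → ¬sanitize_area), so O(¬sanitize_area) either way.
Premise 7 is O(¬sanitize_area → ¬approve_memo); since O(¬sanitize_area), deontic closure gives O(¬approve_memo).
Applying K to premise 9 (O(¬approve_memo → ¬cease_operations)) and O(¬approve_memo) yields O(¬cease_operations).
The contrapositive of premise 5 (O(file_permit → cease_operations)) is O(¬cease_operations → ¬file_permit), and O(¬cease_operations) is already established, so O(¬file_permit).
Premise 10 is O(¬file_permit → file_receipt); since O(¬file_permit), deontic closure gives O(file_receipt).
With premise 4, O(file_receipt → ¬void_entry), the K-axiom yields O(¬void_entry).
So O(¬void_entry) holds, i.e. void_entry is forbidden. None of the other listed options is forbidden under the premises.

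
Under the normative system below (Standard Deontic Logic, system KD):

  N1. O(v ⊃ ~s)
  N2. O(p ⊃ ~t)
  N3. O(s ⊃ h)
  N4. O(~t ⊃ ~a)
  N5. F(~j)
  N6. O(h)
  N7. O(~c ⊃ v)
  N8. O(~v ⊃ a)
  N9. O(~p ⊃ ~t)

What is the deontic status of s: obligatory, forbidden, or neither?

Premises 9 and 2 are O(~p ⊃ ~t) and O(p ⊃ ~t); every ideal world satisfies ~p or p, so in either case ~t holds — hence O(~t).
Applying K to premise 4 (O(~t ⊃ ~a)) and O(~t) yields O(~a).
Premise 8 is O(~v ⊃ a); contrapositively O(~a ⊃ v). Since O(~a) holds, K gives O(v).
Premise 1 is O(v ⊃ ~s); since O(v), deontic closure gives O(~s).
Premises 3, 5, 6, 7 do not contribute to this derivation.
Thus O(~s), which is F(s): s is forbidden.

Forbidden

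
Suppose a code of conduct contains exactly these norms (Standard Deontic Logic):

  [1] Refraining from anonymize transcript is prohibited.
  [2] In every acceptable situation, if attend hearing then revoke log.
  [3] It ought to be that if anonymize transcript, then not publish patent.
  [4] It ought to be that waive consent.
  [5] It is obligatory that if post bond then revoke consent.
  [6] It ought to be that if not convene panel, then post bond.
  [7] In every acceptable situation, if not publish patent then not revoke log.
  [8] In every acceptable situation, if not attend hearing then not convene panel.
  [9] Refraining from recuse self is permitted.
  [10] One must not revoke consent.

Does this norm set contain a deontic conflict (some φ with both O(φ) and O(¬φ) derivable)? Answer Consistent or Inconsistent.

Inconsistent

Premise 10, F(revoke_consent), is equivalent to O(¬revoke_consent).
Premise 5, O(post_bond → revoke_consent), contraposes to O(¬revoke_consent → ¬post_bond); with O(¬revoke_consent) we get O(¬post_bond).
Premise 6 is O(¬convene_panel → post_bond); contrapositively O(¬post_bond → convene_panel). Since O(¬post_bond) holds, K gives O(convene_panel).
Premise 8 is O(¬attend_hearing → ¬convene_panel); contrapositively O(convene_panel → attend_hearing). Since O(convene_panel) holds, K gives O(attend_hearing).
Applying K to premise 2 (O(attend_hearing → revoke_log)) and O(attend_hearing) yields O(revoke_log).
The contrapositive of premise 7 (O(¬publish_patent → ¬revoke_log)) is O(revoke_log → publish_patent), and O(revoke_log) is already established, so O(publish_patent).
Premise 3, O(anonymize_transcript → ¬publish_patent), contraposes to O(publish_patent → ¬anonymize_transcript); with O(publish_patent) we get O(¬anonymize_transcript).
Yet premise 1 is F(¬anonymize_transcript), i.e. O(anonymize_transcript).
We now have both O(¬anonymize_transcript) and O(anonymize_transcript) — anonymize_transcript is simultaneously obligatory and forbidden, violating the D-axiom.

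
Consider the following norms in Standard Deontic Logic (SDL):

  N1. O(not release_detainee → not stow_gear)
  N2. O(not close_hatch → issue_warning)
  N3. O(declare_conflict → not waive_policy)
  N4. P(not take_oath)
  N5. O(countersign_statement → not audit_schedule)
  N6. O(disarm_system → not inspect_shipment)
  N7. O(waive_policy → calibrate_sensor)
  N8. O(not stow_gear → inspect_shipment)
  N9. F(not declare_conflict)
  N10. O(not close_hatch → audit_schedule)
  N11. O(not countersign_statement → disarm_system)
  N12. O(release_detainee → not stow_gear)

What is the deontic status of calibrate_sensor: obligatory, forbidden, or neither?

Neither

Premise 7 is O(waive_policy → calibrate_sensor), but O(waive_policy) is not derivable from the premises, so it does not yield O(calibrate_sensor).
No premise or chain of K-axiom applications forces O(calibrate_sensor), and none forces O(not calibrate_sensor). So calibrate_sensor is neither obligatory nor forbidden under these norms.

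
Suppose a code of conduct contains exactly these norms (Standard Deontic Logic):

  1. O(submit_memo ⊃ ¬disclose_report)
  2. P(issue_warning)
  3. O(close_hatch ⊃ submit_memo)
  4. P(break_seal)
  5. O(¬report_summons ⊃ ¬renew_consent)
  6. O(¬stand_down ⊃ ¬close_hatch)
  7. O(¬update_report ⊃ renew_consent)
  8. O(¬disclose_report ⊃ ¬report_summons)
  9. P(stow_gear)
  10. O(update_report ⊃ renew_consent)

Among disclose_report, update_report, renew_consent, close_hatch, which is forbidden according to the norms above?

close_hatch

Premises 10 and 7 cover both cases: O(update_report ⊃ renew_consent) and O(¬update_report ⊃ renew_consent). Since update_report ∨ ¬update_report is a tautology, O(renew_consent) follows.
The contrapositive of premise 5 (O(¬report_summons ⊃ ¬renew_consent)) is O(renew_consent ⊃ report_summons), and O(renew_consent) is already established, so O(report_summons).
The contrapositive of premise 8 (O(¬disclose_report ⊃ ¬report_summons)) is O(report_summons ⊃ disclose_report), and O(report_summons) is already established, so O(disclose_report).
Premise 1 is O(submit_memo ⊃ ¬disclose_report); contrapositively O(disclose_report ⊃ ¬submit_memo). Since O(disclose_report) holds, K gives O(¬submit_memo).
Premise 3 is O(close_hatch ⊃ submit_memo); contrapositively O(¬submit_memo ⊃ ¬close_hatch). Since O(¬submit_memo) holds, K gives O(¬close_hatch).
So O(¬close_hatch) holds, i.e. close_hatch is forbidden. None of the other listed options is forbidden under the premises.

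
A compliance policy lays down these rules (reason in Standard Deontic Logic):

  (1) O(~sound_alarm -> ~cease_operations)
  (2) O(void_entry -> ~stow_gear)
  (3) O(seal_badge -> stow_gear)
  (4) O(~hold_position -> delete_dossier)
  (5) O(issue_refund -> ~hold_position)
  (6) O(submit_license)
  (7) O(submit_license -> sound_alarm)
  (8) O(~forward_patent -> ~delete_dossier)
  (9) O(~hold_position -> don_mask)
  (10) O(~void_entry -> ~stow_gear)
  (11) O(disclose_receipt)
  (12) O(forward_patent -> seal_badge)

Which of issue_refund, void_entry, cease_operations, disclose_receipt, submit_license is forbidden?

Premises 10 and 2 are O(~void_entry -> ~stow_gear) and O(void_entry -> ~stow_gear); every ideal world satisfies ~void_entry or void_entry, so in either case ~stow_gear holds — hence O(~stow_gear).
The contrapositive of premise 3 (O(seal_badge -> stow_gear)) is O(~stow_gear -> ~seal_badge), and O(~stow_gear) is already established, so O(~seal_badge).
Premise 12 is O(forward_patent -> seal_badge); contrapositively O(~seal_badge -> ~forward_patent). Since O(~seal_badge) holds, K gives O(~forward_patent).
Premise 8 is O(~forward_patent -> ~delete_dossier); since O(~forward_patent), deontic closure gives O(~delete_dossier).
Premise 4, O(~hold_position -> delete_dossier), contraposes to O(~delete_dossier -> hold_position); with O(~delete_dossier) we get O(hold_position).
Premise 5, O(issue_refund -> ~hold_position), contraposes to O(hold_position -> ~issue_refund); with O(hold_position) we get O(~issue_refund).
So O(~issue_refund) holds, i.e. issue_refund is forbidden. None of the other listed options is forbidden under the premises.

issue_refund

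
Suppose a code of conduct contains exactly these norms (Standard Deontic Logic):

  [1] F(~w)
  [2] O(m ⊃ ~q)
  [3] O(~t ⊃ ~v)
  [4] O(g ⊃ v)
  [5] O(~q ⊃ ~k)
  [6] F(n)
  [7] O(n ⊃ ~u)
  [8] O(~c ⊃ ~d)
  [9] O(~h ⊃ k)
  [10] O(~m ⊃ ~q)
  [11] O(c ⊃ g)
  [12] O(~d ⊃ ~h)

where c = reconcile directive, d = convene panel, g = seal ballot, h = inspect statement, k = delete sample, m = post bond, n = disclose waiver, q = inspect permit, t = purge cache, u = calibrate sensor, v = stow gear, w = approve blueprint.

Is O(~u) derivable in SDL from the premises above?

No

Premise 7 is O(n ⊃ ~u), but O(n) is not derivable from the premises, so it does not yield O(~u).
No other premise forces O(~u). An ideal world satisfying every premise can still have ~u false, so O(~u) is not derivable.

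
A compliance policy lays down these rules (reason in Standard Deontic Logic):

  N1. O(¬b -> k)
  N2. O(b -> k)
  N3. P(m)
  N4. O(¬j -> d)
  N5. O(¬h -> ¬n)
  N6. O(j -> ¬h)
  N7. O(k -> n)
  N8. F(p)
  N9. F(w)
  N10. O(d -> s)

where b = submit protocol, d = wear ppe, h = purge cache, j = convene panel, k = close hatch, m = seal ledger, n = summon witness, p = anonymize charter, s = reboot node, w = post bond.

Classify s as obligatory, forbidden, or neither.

Obligatory

By case analysis on b: premise 2 gives O(b -> k) and premise 1 gives O(¬b -> k), so O(k) either way.
Premise 7 is O(k -> n); since O(k), deontic closure gives O(n).
Premise 5 is O(¬h -> ¬n); contrapositively O(n -> h). Since O(n) holds, K gives O(h).
Premise 6, O(j -> ¬h), contraposes to O(h -> ¬j); with O(h) we get O(¬j).
With premise 4, O(¬j -> d), the K-axiom yields O(d).
From O(d) and premise 10, O(d -> s), we obtain O(s).
Premises 3, 8, 9 do not contribute to this derivation.
Hence s is obligatory.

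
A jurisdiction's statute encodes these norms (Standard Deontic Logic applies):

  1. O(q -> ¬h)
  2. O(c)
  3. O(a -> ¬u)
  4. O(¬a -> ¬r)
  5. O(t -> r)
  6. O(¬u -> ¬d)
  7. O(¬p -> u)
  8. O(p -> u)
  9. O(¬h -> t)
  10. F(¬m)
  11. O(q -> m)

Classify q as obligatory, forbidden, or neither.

By case analysis on p: premise 8 gives O(p -> u) and premise 7 gives O(¬p -> u), so O(u) either way.
Premise 3 is O(a -> ¬u); contrapositively O(u -> ¬a). Since O(u) holds, K gives O(¬a).
Applying K to premise 4 (O(¬a -> ¬r)) and O(¬a) yields O(¬r).
Premise 5 is O(t -> r); contrapositively O(¬r -> ¬t). Since O(¬r) holds, K gives O(¬t).
Premise 9 is O(¬h -> t); contrapositively O(¬t -> h). Since O(¬t) holds, K gives O(h).
Premise 1, O(q -> ¬h), contraposes to O(h -> ¬q); with O(h) we get O(¬q).
Premises 2, 6, 10, 11 do not contribute to this derivation.
Thus O(¬q), which is F(q): q is forbidden.

Forbidden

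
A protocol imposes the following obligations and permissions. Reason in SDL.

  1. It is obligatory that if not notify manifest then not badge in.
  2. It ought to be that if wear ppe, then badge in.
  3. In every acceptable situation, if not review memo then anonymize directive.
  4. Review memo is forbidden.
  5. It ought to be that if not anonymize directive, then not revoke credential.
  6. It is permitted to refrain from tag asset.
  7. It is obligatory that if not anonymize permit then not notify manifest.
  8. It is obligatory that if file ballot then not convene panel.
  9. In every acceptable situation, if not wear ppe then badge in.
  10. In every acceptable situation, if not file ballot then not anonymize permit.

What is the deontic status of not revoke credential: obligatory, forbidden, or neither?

Neither

Premise 5 is O(¬anonymize_directive → ¬revoke_credential), but O(¬anonymize_directive) is not derivable from the premises, so it does not yield O(¬revoke_credential).
No premise or chain of K-axiom applications forces O(¬revoke_credential), and none forces O(revoke_credential). So ¬revoke_credential is neither obligatory nor forbidden under these norms.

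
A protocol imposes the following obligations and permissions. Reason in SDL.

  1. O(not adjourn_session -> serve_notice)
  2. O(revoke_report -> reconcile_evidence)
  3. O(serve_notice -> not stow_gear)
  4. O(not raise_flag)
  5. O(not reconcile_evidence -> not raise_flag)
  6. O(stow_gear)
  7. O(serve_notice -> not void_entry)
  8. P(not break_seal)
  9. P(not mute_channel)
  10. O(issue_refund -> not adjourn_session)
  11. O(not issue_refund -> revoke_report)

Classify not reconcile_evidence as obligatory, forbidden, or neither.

Forbidden

From premise 6 we have O(stow_gear).
The contrapositive of premise 3 (O(serve_notice -> not stow_gear)) is O(stow_gear -> not serve_notice), and O(stow_gear) is already established, so O(not serve_notice).
The contrapositive of premise 1 (O(not adjourn_session -> serve_notice)) is O(not serve_notice -> adjourn_session), and O(not serve_notice) is already established, so O(adjourn_session).
The contrapositive of premise 10 (O(issue_refund -> not adjourn_session)) is O(adjourn_session -> not issue_refund), and O(adjourn_session) is already established, so O(not issue_refund).
From O(not issue_refund) and premise 11, O(not issue_refund -> revoke_report), we obtain O(revoke_report).
Applying K to premise 2 (O(revoke_report -> reconcile_evidence)) and O(revoke_report) yields O(reconcile_evidence).
Premises 4, 5, 7, 8, 9 do not contribute to this derivation.
Thus O(reconcile_evidence), which is F(not reconcile_evidence): not reconcile_evidence is forbidden.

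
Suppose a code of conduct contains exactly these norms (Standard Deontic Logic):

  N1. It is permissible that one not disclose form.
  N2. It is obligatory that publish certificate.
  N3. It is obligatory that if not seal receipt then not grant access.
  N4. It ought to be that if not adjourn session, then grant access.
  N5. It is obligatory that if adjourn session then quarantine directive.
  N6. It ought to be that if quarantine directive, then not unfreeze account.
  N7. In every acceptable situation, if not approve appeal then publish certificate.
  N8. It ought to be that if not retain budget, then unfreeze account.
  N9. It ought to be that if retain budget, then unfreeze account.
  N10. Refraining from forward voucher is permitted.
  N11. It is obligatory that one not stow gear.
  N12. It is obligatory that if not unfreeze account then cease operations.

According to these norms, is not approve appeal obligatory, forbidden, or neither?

Neither

Premise 7 is O(¬approve_appeal → publish_certificate); even if O(publish_certificate) held, inferring O(¬approve_appeal) would be affirming the consequent — invalid.
No premise or chain of K-axiom applications forces O(¬approve_appeal), and none forces O(approve_appeal). So ¬approve_appeal is neither obligatory nor forbidden under these norms.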